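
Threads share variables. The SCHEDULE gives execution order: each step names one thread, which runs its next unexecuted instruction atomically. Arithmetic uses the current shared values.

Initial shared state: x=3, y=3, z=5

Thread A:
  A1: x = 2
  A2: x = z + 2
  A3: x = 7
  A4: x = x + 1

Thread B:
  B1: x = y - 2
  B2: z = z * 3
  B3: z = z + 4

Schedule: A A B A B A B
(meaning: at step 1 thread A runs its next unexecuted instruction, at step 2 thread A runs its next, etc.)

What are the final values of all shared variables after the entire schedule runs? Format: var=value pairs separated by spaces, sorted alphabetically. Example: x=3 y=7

Answer: x=8 y=3 z=19

Derivation:
Step 1: thread A executes A1 (x = 2). Shared: x=2 y=3 z=5. PCs: A@1 B@0
Step 2: thread A executes A2 (x = z + 2). Shared: x=7 y=3 z=5. PCs: A@2 B@0
Step 3: thread B executes B1 (x = y - 2). Shared: x=1 y=3 z=5. PCs: A@2 B@1
Step 4: thread A executes A3 (x = 7). Shared: x=7 y=3 z=5. PCs: A@3 B@1
Step 5: thread B executes B2 (z = z * 3). Shared: x=7 y=3 z=15. PCs: A@3 B@2
Step 6: thread A executes A4 (x = x + 1). Shared: x=8 y=3 z=15. PCs: A@4 B@2
Step 7: thread B executes B3 (z = z + 4). Shared: x=8 y=3 z=19. PCs: A@4 B@3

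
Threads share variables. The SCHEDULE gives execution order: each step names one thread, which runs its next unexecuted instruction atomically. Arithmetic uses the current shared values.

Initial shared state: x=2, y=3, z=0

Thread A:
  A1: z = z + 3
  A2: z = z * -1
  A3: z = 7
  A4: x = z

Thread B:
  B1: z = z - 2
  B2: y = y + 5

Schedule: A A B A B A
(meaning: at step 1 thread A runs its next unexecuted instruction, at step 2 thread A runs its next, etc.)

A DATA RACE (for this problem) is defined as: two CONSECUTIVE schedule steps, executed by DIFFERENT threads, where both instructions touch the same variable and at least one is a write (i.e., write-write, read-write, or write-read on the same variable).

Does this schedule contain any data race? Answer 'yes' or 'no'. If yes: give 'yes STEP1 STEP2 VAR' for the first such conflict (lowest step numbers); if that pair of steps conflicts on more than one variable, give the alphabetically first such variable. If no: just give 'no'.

Answer: yes 2 3 z

Derivation:
Steps 1,2: same thread (A). No race.
Steps 2,3: A(z = z * -1) vs B(z = z - 2). RACE on z (W-W).
Steps 3,4: B(z = z - 2) vs A(z = 7). RACE on z (W-W).
Steps 4,5: A(r=-,w=z) vs B(r=y,w=y). No conflict.
Steps 5,6: B(r=y,w=y) vs A(r=z,w=x). No conflict.
First conflict at steps 2,3.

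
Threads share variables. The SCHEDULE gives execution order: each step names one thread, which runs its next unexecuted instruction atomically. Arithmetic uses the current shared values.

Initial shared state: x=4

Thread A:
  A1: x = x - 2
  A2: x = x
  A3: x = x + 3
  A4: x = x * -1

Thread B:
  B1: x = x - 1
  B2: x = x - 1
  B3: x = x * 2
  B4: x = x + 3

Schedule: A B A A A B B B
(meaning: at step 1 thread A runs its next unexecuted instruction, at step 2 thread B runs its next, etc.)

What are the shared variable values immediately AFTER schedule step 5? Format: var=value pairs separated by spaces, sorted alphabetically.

Step 1: thread A executes A1 (x = x - 2). Shared: x=2. PCs: A@1 B@0
Step 2: thread B executes B1 (x = x - 1). Shared: x=1. PCs: A@1 B@1
Step 3: thread A executes A2 (x = x). Shared: x=1. PCs: A@2 B@1
Step 4: thread A executes A3 (x = x + 3). Shared: x=4. PCs: A@3 B@1
Step 5: thread A executes A4 (x = x * -1). Shared: x=-4. PCs: A@4 B@1

Answer: x=-4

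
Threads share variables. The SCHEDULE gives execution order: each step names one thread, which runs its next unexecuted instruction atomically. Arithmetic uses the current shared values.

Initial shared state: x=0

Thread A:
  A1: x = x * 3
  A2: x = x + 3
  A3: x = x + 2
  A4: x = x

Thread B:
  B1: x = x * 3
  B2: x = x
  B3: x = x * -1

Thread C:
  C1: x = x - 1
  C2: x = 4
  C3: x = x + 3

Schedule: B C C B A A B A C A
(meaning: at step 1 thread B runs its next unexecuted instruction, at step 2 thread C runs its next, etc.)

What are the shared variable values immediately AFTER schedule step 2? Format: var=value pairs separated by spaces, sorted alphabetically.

Step 1: thread B executes B1 (x = x * 3). Shared: x=0. PCs: A@0 B@1 C@0
Step 2: thread C executes C1 (x = x - 1). Shared: x=-1. PCs: A@0 B@1 C@1

Answer: x=-1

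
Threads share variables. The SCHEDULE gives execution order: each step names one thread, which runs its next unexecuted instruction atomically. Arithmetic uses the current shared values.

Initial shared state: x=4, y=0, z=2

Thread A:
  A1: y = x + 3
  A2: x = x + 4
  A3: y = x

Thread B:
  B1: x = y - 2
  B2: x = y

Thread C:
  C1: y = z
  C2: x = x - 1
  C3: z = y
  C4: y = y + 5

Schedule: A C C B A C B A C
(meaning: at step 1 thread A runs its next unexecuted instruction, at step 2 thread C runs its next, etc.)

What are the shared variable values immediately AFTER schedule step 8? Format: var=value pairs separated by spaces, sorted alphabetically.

Step 1: thread A executes A1 (y = x + 3). Shared: x=4 y=7 z=2. PCs: A@1 B@0 C@0
Step 2: thread C executes C1 (y = z). Shared: x=4 y=2 z=2. PCs: A@1 B@0 C@1
Step 3: thread C executes C2 (x = x - 1). Shared: x=3 y=2 z=2. PCs: A@1 B@0 C@2
Step 4: thread B executes B1 (x = y - 2). Shared: x=0 y=2 z=2. PCs: A@1 B@1 C@2
Step 5: thread A executes A2 (x = x + 4). Shared: x=4 y=2 z=2. PCs: A@2 B@1 C@2
Step 6: thread C executes C3 (z = y). Shared: x=4 y=2 z=2. PCs: A@2 B@1 C@3
Step 7: thread B executes B2 (x = y). Shared: x=2 y=2 z=2. PCs: A@2 B@2 C@3
Step 8: thread A executes A3 (y = x). Shared: x=2 y=2 z=2. PCs: A@3 B@2 C@3

Answer: x=2 y=2 z=2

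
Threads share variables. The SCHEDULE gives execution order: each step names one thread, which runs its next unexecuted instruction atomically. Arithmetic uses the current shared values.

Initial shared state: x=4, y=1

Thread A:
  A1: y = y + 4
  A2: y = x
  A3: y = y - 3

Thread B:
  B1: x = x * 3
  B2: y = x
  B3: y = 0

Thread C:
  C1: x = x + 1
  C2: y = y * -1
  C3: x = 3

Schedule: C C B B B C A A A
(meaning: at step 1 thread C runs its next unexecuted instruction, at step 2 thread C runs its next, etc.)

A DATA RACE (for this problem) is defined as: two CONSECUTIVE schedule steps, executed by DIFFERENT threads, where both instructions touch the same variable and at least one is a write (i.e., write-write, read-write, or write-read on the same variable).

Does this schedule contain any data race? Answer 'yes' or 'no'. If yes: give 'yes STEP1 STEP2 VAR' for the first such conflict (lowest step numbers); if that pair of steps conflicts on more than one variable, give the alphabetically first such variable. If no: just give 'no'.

Answer: no

Derivation:
Steps 1,2: same thread (C). No race.
Steps 2,3: C(r=y,w=y) vs B(r=x,w=x). No conflict.
Steps 3,4: same thread (B). No race.
Steps 4,5: same thread (B). No race.
Steps 5,6: B(r=-,w=y) vs C(r=-,w=x). No conflict.
Steps 6,7: C(r=-,w=x) vs A(r=y,w=y). No conflict.
Steps 7,8: same thread (A). No race.
Steps 8,9: same thread (A). No race.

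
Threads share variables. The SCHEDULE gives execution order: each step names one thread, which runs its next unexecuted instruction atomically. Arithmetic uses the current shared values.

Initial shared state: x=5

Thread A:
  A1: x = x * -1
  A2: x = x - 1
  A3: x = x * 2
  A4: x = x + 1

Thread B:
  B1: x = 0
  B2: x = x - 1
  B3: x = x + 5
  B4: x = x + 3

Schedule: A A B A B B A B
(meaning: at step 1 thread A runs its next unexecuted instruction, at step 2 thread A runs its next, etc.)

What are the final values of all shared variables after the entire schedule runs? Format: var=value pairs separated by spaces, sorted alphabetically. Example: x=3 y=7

Step 1: thread A executes A1 (x = x * -1). Shared: x=-5. PCs: A@1 B@0
Step 2: thread A executes A2 (x = x - 1). Shared: x=-6. PCs: A@2 B@0
Step 3: thread B executes B1 (x = 0). Shared: x=0. PCs: A@2 B@1
Step 4: thread A executes A3 (x = x * 2). Shared: x=0. PCs: A@3 B@1
Step 5: thread B executes B2 (x = x - 1). Shared: x=-1. PCs: A@3 B@2
Step 6: thread B executes B3 (x = x + 5). Shared: x=4. PCs: A@3 B@3
Step 7: thread A executes A4 (x = x + 1). Shared: x=5. PCs: A@4 B@3
Step 8: thread B executes B4 (x = x + 3). Shared: x=8. PCs: A@4 B@4

Answer: x=8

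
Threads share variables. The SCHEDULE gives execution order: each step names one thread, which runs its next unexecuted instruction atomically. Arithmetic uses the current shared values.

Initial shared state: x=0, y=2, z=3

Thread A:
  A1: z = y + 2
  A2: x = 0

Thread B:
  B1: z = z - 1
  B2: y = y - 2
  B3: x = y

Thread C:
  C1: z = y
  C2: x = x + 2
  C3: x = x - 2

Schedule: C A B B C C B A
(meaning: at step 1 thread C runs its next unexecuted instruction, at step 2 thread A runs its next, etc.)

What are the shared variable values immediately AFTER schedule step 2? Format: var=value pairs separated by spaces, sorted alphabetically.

Step 1: thread C executes C1 (z = y). Shared: x=0 y=2 z=2. PCs: A@0 B@0 C@1
Step 2: thread A executes A1 (z = y + 2). Shared: x=0 y=2 z=4. PCs: A@1 B@0 C@1

Answer: x=0 y=2 z=4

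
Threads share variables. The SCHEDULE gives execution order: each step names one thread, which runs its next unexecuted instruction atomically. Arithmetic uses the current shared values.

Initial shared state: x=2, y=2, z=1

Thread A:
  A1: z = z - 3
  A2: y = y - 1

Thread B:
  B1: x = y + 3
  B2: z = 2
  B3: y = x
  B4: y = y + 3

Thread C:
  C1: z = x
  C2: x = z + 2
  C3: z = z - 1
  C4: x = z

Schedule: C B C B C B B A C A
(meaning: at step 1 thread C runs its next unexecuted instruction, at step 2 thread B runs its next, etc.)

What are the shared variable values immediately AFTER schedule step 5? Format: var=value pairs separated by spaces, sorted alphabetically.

Step 1: thread C executes C1 (z = x). Shared: x=2 y=2 z=2. PCs: A@0 B@0 C@1
Step 2: thread B executes B1 (x = y + 3). Shared: x=5 y=2 z=2. PCs: A@0 B@1 C@1
Step 3: thread C executes C2 (x = z + 2). Shared: x=4 y=2 z=2. PCs: A@0 B@1 C@2
Step 4: thread B executes B2 (z = 2). Shared: x=4 y=2 z=2. PCs: A@0 B@2 C@2
Step 5: thread C executes C3 (z = z - 1). Shared: x=4 y=2 z=1. PCs: A@0 B@2 C@3

Answer: x=4 y=2 z=1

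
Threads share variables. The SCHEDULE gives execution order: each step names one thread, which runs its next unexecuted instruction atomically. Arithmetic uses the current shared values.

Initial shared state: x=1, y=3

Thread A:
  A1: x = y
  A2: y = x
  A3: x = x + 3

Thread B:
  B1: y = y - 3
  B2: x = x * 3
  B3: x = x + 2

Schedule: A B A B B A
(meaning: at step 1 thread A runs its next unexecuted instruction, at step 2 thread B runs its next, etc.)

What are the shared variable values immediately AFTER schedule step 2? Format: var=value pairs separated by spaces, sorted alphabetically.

Answer: x=3 y=0

Derivation:
Step 1: thread A executes A1 (x = y). Shared: x=3 y=3. PCs: A@1 B@0
Step 2: thread B executes B1 (y = y - 3). Shared: x=3 y=0. PCs: A@1 B@1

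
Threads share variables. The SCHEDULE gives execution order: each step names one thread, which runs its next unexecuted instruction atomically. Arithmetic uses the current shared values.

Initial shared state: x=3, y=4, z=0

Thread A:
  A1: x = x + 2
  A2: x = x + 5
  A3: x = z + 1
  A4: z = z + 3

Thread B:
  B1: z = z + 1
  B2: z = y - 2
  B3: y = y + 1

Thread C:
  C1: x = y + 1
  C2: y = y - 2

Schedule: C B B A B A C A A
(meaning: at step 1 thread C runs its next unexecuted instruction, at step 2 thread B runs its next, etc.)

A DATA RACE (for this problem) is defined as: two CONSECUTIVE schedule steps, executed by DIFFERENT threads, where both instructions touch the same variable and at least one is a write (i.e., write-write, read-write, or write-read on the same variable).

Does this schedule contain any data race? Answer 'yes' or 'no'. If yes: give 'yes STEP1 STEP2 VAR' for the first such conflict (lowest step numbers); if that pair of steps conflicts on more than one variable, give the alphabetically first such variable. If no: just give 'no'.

Steps 1,2: C(r=y,w=x) vs B(r=z,w=z). No conflict.
Steps 2,3: same thread (B). No race.
Steps 3,4: B(r=y,w=z) vs A(r=x,w=x). No conflict.
Steps 4,5: A(r=x,w=x) vs B(r=y,w=y). No conflict.
Steps 5,6: B(r=y,w=y) vs A(r=x,w=x). No conflict.
Steps 6,7: A(r=x,w=x) vs C(r=y,w=y). No conflict.
Steps 7,8: C(r=y,w=y) vs A(r=z,w=x). No conflict.
Steps 8,9: same thread (A). No race.

Answer: no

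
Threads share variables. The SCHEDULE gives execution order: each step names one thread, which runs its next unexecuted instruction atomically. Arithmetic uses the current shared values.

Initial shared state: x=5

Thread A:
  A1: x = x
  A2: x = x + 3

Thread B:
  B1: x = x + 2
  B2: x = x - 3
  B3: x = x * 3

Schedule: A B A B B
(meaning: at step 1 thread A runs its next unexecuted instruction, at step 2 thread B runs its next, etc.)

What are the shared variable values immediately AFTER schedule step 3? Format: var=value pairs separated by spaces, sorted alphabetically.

Step 1: thread A executes A1 (x = x). Shared: x=5. PCs: A@1 B@0
Step 2: thread B executes B1 (x = x + 2). Shared: x=7. PCs: A@1 B@1
Step 3: thread A executes A2 (x = x + 3). Shared: x=10. PCs: A@2 B@1

Answer: x=10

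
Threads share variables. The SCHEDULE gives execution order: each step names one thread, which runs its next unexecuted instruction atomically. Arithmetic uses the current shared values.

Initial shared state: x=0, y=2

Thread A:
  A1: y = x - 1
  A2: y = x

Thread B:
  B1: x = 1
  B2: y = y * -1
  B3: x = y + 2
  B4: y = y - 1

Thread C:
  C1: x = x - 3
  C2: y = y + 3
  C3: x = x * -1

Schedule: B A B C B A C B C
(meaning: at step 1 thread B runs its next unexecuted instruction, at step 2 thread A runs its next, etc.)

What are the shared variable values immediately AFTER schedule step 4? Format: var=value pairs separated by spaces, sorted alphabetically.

Step 1: thread B executes B1 (x = 1). Shared: x=1 y=2. PCs: A@0 B@1 C@0
Step 2: thread A executes A1 (y = x - 1). Shared: x=1 y=0. PCs: A@1 B@1 C@0
Step 3: thread B executes B2 (y = y * -1). Shared: x=1 y=0. PCs: A@1 B@2 C@0
Step 4: thread C executes C1 (x = x - 3). Shared: x=-2 y=0. PCs: A@1 B@2 C@1

Answer: x=-2 y=0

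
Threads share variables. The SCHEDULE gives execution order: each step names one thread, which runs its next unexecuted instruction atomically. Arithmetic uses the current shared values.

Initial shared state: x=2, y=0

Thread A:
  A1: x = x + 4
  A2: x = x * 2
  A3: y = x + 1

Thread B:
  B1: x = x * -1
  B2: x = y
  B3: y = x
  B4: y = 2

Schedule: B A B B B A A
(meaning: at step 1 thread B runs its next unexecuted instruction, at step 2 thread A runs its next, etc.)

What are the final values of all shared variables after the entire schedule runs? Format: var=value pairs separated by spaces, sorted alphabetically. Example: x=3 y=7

Step 1: thread B executes B1 (x = x * -1). Shared: x=-2 y=0. PCs: A@0 B@1
Step 2: thread A executes A1 (x = x + 4). Shared: x=2 y=0. PCs: A@1 B@1
Step 3: thread B executes B2 (x = y). Shared: x=0 y=0. PCs: A@1 B@2
Step 4: thread B executes B3 (y = x). Shared: x=0 y=0. PCs: A@1 B@3
Step 5: thread B executes B4 (y = 2). Shared: x=0 y=2. PCs: A@1 B@4
Step 6: thread A executes A2 (x = x * 2). Shared: x=0 y=2. PCs: A@2 B@4
Step 7: thread A executes A3 (y = x + 1). Shared: x=0 y=1. PCs: A@3 B@4

Answer: x=0 y=1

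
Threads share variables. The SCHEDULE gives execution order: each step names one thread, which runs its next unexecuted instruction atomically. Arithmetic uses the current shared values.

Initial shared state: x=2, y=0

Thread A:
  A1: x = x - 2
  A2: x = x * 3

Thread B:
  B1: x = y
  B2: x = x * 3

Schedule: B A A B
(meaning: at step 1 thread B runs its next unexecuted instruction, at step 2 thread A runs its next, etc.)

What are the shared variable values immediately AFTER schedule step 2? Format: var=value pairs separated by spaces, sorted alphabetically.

Answer: x=-2 y=0

Derivation:
Step 1: thread B executes B1 (x = y). Shared: x=0 y=0. PCs: A@0 B@1
Step 2: thread A executes A1 (x = x - 2). Shared: x=-2 y=0. PCs: A@1 B@1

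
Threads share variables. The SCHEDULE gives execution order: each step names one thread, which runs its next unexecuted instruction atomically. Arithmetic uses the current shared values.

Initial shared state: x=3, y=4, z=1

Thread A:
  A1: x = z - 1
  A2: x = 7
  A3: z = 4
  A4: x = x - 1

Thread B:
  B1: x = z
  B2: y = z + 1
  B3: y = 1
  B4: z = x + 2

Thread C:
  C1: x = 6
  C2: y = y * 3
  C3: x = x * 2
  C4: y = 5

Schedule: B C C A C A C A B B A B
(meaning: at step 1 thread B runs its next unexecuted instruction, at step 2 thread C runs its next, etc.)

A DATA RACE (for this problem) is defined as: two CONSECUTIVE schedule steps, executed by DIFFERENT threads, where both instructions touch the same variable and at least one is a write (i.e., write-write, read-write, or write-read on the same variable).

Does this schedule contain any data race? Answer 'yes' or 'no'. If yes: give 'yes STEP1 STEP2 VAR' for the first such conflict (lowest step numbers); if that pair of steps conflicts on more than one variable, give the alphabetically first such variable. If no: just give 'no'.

Steps 1,2: B(x = z) vs C(x = 6). RACE on x (W-W).
Steps 2,3: same thread (C). No race.
Steps 3,4: C(r=y,w=y) vs A(r=z,w=x). No conflict.
Steps 4,5: A(x = z - 1) vs C(x = x * 2). RACE on x (W-W).
Steps 5,6: C(x = x * 2) vs A(x = 7). RACE on x (W-W).
Steps 6,7: A(r=-,w=x) vs C(r=-,w=y). No conflict.
Steps 7,8: C(r=-,w=y) vs A(r=-,w=z). No conflict.
Steps 8,9: A(z = 4) vs B(y = z + 1). RACE on z (W-R).
Steps 9,10: same thread (B). No race.
Steps 10,11: B(r=-,w=y) vs A(r=x,w=x). No conflict.
Steps 11,12: A(x = x - 1) vs B(z = x + 2). RACE on x (W-R).
First conflict at steps 1,2.

Answer: yes 1 2 x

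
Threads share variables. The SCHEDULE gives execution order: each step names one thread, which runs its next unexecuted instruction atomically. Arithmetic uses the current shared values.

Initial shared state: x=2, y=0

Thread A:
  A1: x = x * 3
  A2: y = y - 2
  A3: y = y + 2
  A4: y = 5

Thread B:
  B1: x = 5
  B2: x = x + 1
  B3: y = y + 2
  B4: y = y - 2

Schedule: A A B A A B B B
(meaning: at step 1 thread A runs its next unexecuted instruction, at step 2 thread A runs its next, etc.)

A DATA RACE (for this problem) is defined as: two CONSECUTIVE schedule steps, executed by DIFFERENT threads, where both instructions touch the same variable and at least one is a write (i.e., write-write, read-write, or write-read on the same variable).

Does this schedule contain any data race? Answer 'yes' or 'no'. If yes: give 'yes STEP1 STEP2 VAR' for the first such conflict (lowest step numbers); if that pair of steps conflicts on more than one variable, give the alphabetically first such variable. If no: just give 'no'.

Steps 1,2: same thread (A). No race.
Steps 2,3: A(r=y,w=y) vs B(r=-,w=x). No conflict.
Steps 3,4: B(r=-,w=x) vs A(r=y,w=y). No conflict.
Steps 4,5: same thread (A). No race.
Steps 5,6: A(r=-,w=y) vs B(r=x,w=x). No conflict.
Steps 6,7: same thread (B). No race.
Steps 7,8: same thread (B). No race.

Answer: no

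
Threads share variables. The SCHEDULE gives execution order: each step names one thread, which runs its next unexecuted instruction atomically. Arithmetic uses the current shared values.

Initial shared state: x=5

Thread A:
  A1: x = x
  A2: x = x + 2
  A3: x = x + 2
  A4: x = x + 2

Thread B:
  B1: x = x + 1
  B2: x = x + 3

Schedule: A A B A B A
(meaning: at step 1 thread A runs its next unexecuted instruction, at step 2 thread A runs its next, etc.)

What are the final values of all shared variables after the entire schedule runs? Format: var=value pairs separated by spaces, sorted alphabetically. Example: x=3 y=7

Step 1: thread A executes A1 (x = x). Shared: x=5. PCs: A@1 B@0
Step 2: thread A executes A2 (x = x + 2). Shared: x=7. PCs: A@2 B@0
Step 3: thread B executes B1 (x = x + 1). Shared: x=8. PCs: A@2 B@1
Step 4: thread A executes A3 (x = x + 2). Shared: x=10. PCs: A@3 B@1
Step 5: thread B executes B2 (x = x + 3). Shared: x=13. PCs: A@3 B@2
Step 6: thread A executes A4 (x = x + 2). Shared: x=15. PCs: A@4 B@2

Answer: x=15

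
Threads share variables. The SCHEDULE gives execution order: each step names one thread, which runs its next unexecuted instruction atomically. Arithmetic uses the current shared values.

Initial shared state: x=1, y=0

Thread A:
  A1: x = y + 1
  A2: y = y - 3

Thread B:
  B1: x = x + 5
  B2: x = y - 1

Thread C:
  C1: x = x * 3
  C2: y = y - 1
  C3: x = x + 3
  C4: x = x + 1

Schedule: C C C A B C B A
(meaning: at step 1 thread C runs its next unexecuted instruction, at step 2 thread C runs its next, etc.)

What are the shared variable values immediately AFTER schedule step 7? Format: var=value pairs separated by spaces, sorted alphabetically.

Answer: x=-2 y=-1

Derivation:
Step 1: thread C executes C1 (x = x * 3). Shared: x=3 y=0. PCs: A@0 B@0 C@1
Step 2: thread C executes C2 (y = y - 1). Shared: x=3 y=-1. PCs: A@0 B@0 C@2
Step 3: thread C executes C3 (x = x + 3). Shared: x=6 y=-1. PCs: A@0 B@0 C@3
Step 4: thread A executes A1 (x = y + 1). Shared: x=0 y=-1. PCs: A@1 B@0 C@3
Step 5: thread B executes B1 (x = x + 5). Shared: x=5 y=-1. PCs: A@1 B@1 C@3
Step 6: thread C executes C4 (x = x + 1). Shared: x=6 y=-1. PCs: A@1 B@1 C@4
Step 7: thread B executes B2 (x = y - 1). Shared: x=-2 y=-1. PCs: A@1 B@2 C@4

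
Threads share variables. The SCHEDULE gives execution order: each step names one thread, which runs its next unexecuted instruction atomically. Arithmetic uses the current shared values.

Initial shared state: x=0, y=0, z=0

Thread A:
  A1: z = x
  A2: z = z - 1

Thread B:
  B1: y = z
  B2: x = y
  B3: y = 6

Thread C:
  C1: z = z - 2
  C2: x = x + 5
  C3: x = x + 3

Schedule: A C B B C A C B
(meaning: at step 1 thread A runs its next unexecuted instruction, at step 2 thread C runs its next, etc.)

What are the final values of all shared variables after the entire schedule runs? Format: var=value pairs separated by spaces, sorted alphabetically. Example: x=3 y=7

Answer: x=6 y=6 z=-3

Derivation:
Step 1: thread A executes A1 (z = x). Shared: x=0 y=0 z=0. PCs: A@1 B@0 C@0
Step 2: thread C executes C1 (z = z - 2). Shared: x=0 y=0 z=-2. PCs: A@1 B@0 C@1
Step 3: thread B executes B1 (y = z). Shared: x=0 y=-2 z=-2. PCs: A@1 B@1 C@1
Step 4: thread B executes B2 (x = y). Shared: x=-2 y=-2 z=-2. PCs: A@1 B@2 C@1
Step 5: thread C executes C2 (x = x + 5). Shared: x=3 y=-2 z=-2. PCs: A@1 B@2 C@2
Step 6: thread A executes A2 (z = z - 1). Shared: x=3 y=-2 z=-3. PCs: A@2 B@2 C@2
Step 7: thread C executes C3 (x = x + 3). Shared: x=6 y=-2 z=-3. PCs: A@2 B@2 C@3
Step 8: thread B executes B3 (y = 6). Shared: x=6 y=6 z=-3. PCs: A@2 B@3 C@3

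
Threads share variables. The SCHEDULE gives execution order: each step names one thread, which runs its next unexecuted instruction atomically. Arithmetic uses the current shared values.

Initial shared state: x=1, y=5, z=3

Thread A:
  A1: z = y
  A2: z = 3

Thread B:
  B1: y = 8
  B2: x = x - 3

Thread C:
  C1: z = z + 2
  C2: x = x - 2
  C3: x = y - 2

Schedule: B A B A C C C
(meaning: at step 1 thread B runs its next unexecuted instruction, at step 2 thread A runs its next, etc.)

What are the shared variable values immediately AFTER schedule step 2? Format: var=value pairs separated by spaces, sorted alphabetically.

Step 1: thread B executes B1 (y = 8). Shared: x=1 y=8 z=3. PCs: A@0 B@1 C@0
Step 2: thread A executes A1 (z = y). Shared: x=1 y=8 z=8. PCs: A@1 B@1 C@0

Answer: x=1 y=8 z=8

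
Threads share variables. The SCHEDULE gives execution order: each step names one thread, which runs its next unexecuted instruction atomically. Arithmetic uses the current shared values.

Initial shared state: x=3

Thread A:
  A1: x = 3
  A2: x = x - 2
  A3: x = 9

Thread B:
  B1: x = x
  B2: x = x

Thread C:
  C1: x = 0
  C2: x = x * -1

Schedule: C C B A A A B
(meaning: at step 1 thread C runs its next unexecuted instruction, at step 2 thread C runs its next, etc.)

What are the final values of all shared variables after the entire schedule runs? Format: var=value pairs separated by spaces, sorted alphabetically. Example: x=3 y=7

Step 1: thread C executes C1 (x = 0). Shared: x=0. PCs: A@0 B@0 C@1
Step 2: thread C executes C2 (x = x * -1). Shared: x=0. PCs: A@0 B@0 C@2
Step 3: thread B executes B1 (x = x). Shared: x=0. PCs: A@0 B@1 C@2
Step 4: thread A executes A1 (x = 3). Shared: x=3. PCs: A@1 B@1 C@2
Step 5: thread A executes A2 (x = x - 2). Shared: x=1. PCs: A@2 B@1 C@2
Step 6: thread A executes A3 (x = 9). Shared: x=9. PCs: A@3 B@1 C@2
Step 7: thread B executes B2 (x = x). Shared: x=9. PCs: A@3 B@2 C@2

Answer: x=9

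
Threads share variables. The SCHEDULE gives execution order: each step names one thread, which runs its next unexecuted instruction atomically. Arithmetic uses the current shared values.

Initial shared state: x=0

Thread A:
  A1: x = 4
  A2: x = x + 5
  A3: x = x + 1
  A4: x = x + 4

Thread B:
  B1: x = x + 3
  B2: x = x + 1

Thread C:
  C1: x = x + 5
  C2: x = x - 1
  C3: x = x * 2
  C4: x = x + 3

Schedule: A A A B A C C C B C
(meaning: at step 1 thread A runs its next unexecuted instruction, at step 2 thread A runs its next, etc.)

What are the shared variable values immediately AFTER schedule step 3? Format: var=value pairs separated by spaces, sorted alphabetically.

Step 1: thread A executes A1 (x = 4). Shared: x=4. PCs: A@1 B@0 C@0
Step 2: thread A executes A2 (x = x + 5). Shared: x=9. PCs: A@2 B@0 C@0
Step 3: thread A executes A3 (x = x + 1). Shared: x=10. PCs: A@3 B@0 C@0

Answer: x=10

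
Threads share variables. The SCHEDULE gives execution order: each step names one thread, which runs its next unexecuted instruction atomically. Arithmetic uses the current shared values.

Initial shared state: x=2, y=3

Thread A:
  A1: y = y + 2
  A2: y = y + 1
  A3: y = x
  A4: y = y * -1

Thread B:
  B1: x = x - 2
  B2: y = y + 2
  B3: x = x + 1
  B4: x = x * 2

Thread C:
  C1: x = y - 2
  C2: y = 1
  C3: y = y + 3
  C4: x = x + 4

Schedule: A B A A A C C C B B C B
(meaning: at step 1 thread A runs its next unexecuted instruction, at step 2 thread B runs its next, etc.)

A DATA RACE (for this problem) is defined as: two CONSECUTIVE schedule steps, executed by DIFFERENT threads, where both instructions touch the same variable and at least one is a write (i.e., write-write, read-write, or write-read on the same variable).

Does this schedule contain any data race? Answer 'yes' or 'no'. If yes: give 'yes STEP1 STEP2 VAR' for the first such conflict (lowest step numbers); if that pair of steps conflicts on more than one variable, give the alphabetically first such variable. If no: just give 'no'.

Steps 1,2: A(r=y,w=y) vs B(r=x,w=x). No conflict.
Steps 2,3: B(r=x,w=x) vs A(r=y,w=y). No conflict.
Steps 3,4: same thread (A). No race.
Steps 4,5: same thread (A). No race.
Steps 5,6: A(y = y * -1) vs C(x = y - 2). RACE on y (W-R).
Steps 6,7: same thread (C). No race.
Steps 7,8: same thread (C). No race.
Steps 8,9: C(y = y + 3) vs B(y = y + 2). RACE on y (W-W).
Steps 9,10: same thread (B). No race.
Steps 10,11: B(x = x + 1) vs C(x = x + 4). RACE on x (W-W).
Steps 11,12: C(x = x + 4) vs B(x = x * 2). RACE on x (W-W).
First conflict at steps 5,6.

Answer: yes 5 6 y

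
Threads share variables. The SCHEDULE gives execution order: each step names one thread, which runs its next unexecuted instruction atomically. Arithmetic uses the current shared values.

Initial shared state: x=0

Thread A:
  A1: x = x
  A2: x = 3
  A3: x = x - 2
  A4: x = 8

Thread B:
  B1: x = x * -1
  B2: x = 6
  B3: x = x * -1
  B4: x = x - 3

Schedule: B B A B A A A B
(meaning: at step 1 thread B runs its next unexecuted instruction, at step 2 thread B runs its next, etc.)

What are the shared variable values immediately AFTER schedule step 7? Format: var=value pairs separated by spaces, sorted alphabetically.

Answer: x=8

Derivation:
Step 1: thread B executes B1 (x = x * -1). Shared: x=0. PCs: A@0 B@1
Step 2: thread B executes B2 (x = 6). Shared: x=6. PCs: A@0 B@2
Step 3: thread A executes A1 (x = x). Shared: x=6. PCs: A@1 B@2
Step 4: thread B executes B3 (x = x * -1). Shared: x=-6. PCs: A@1 B@3
Step 5: thread A executes A2 (x = 3). Shared: x=3. PCs: A@2 B@3
Step 6: thread A executes A3 (x = x - 2). Shared: x=1. PCs: A@3 B@3
Step 7: thread A executes A4 (x = 8). Shared: x=8. PCs: A@4 B@3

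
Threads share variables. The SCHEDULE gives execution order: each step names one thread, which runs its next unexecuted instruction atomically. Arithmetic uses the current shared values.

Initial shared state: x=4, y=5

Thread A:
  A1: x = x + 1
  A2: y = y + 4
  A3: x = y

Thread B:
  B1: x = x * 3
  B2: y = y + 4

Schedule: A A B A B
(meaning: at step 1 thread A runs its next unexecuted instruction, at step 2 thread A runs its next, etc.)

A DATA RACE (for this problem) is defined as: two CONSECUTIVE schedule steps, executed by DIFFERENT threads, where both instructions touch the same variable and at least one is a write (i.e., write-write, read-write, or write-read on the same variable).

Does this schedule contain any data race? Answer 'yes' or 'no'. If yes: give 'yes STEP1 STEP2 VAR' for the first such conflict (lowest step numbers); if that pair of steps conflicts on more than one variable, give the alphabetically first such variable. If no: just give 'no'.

Steps 1,2: same thread (A). No race.
Steps 2,3: A(r=y,w=y) vs B(r=x,w=x). No conflict.
Steps 3,4: B(x = x * 3) vs A(x = y). RACE on x (W-W).
Steps 4,5: A(x = y) vs B(y = y + 4). RACE on y (R-W).
First conflict at steps 3,4.

Answer: yes 3 4 x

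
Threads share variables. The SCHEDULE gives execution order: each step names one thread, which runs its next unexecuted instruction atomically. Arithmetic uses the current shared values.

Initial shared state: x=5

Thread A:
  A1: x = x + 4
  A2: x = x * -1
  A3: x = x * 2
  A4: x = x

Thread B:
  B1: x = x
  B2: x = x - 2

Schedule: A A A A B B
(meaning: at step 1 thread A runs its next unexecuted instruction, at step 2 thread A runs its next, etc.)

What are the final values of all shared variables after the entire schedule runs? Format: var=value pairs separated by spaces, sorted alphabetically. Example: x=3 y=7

Step 1: thread A executes A1 (x = x + 4). Shared: x=9. PCs: A@1 B@0
Step 2: thread A executes A2 (x = x * -1). Shared: x=-9. PCs: A@2 B@0
Step 3: thread A executes A3 (x = x * 2). Shared: x=-18. PCs: A@3 B@0
Step 4: thread A executes A4 (x = x). Shared: x=-18. PCs: A@4 B@0
Step 5: thread B executes B1 (x = x). Shared: x=-18. PCs: A@4 B@1
Step 6: thread B executes B2 (x = x - 2). Shared: x=-20. PCs: A@4 B@2

Answer: x=-20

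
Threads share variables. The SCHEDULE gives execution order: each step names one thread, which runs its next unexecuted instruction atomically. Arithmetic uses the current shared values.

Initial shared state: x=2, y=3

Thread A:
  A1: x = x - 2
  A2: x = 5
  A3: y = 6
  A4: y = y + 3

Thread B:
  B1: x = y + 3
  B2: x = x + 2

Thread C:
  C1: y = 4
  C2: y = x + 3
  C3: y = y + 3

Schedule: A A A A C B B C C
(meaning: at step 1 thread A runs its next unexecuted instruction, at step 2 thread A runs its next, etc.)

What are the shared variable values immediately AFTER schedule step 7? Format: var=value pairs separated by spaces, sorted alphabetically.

Answer: x=9 y=4

Derivation:
Step 1: thread A executes A1 (x = x - 2). Shared: x=0 y=3. PCs: A@1 B@0 C@0
Step 2: thread A executes A2 (x = 5). Shared: x=5 y=3. PCs: A@2 B@0 C@0
Step 3: thread A executes A3 (y = 6). Shared: x=5 y=6. PCs: A@3 B@0 C@0
Step 4: thread A executes A4 (y = y + 3). Shared: x=5 y=9. PCs: A@4 B@0 C@0
Step 5: thread C executes C1 (y = 4). Shared: x=5 y=4. PCs: A@4 B@0 C@1
Step 6: thread B executes B1 (x = y + 3). Shared: x=7 y=4. PCs: A@4 B@1 C@1
Step 7: thread B executes B2 (x = x + 2). Shared: x=9 y=4. PCs: A@4 B@2 C@1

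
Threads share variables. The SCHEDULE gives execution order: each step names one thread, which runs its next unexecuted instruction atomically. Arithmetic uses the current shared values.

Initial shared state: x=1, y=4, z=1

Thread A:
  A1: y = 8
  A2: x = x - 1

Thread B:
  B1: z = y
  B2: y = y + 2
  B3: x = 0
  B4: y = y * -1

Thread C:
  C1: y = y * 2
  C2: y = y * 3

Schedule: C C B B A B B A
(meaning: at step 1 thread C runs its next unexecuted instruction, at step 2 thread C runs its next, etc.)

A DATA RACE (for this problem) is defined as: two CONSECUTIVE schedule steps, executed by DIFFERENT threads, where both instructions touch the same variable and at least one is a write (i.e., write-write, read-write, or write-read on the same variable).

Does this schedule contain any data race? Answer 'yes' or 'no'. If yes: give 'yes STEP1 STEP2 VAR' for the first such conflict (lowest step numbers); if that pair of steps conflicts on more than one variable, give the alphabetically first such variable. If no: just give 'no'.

Steps 1,2: same thread (C). No race.
Steps 2,3: C(y = y * 3) vs B(z = y). RACE on y (W-R).
Steps 3,4: same thread (B). No race.
Steps 4,5: B(y = y + 2) vs A(y = 8). RACE on y (W-W).
Steps 5,6: A(r=-,w=y) vs B(r=-,w=x). No conflict.
Steps 6,7: same thread (B). No race.
Steps 7,8: B(r=y,w=y) vs A(r=x,w=x). No conflict.
First conflict at steps 2,3.

Answer: yes 2 3 y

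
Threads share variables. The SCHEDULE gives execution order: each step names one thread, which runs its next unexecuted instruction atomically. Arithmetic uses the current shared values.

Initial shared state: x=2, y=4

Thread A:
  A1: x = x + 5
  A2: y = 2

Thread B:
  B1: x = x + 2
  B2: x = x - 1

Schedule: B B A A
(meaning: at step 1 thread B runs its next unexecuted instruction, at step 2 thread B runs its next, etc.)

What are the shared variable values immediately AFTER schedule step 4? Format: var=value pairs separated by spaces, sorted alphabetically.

Answer: x=8 y=2

Derivation:
Step 1: thread B executes B1 (x = x + 2). Shared: x=4 y=4. PCs: A@0 B@1
Step 2: thread B executes B2 (x = x - 1). Shared: x=3 y=4. PCs: A@0 B@2
Step 3: thread A executes A1 (x = x + 5). Shared: x=8 y=4. PCs: A@1 B@2
Step 4: thread A executes A2 (y = 2). Shared: x=8 y=2. PCs: A@2 B@2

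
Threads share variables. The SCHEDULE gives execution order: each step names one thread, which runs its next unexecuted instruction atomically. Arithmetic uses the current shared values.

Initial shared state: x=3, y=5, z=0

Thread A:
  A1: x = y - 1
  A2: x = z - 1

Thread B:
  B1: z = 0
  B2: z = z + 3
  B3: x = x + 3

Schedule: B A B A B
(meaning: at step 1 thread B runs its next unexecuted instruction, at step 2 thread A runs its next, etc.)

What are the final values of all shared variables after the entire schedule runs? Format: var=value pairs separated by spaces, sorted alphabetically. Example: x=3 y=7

Answer: x=5 y=5 z=3

Derivation:
Step 1: thread B executes B1 (z = 0). Shared: x=3 y=5 z=0. PCs: A@0 B@1
Step 2: thread A executes A1 (x = y - 1). Shared: x=4 y=5 z=0. PCs: A@1 B@1
Step 3: thread B executes B2 (z = z + 3). Shared: x=4 y=5 z=3. PCs: A@1 B@2
Step 4: thread A executes A2 (x = z - 1). Shared: x=2 y=5 z=3. PCs: A@2 B@2
Step 5: thread B executes B3 (x = x + 3). Shared: x=5 y=5 z=3. PCs: A@2 B@3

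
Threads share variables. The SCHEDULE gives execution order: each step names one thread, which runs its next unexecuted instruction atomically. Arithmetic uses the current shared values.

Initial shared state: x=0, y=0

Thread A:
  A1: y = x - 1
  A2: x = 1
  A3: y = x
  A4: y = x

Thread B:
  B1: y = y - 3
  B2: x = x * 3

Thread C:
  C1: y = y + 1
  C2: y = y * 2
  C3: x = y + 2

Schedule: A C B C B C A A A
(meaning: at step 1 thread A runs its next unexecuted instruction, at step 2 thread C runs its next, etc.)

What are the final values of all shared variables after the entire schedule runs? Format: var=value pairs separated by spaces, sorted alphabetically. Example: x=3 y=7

Answer: x=1 y=1

Derivation:
Step 1: thread A executes A1 (y = x - 1). Shared: x=0 y=-1. PCs: A@1 B@0 C@0
Step 2: thread C executes C1 (y = y + 1). Shared: x=0 y=0. PCs: A@1 B@0 C@1
Step 3: thread B executes B1 (y = y - 3). Shared: x=0 y=-3. PCs: A@1 B@1 C@1
Step 4: thread C executes C2 (y = y * 2). Shared: x=0 y=-6. PCs: A@1 B@1 C@2
Step 5: thread B executes B2 (x = x * 3). Shared: x=0 y=-6. PCs: A@1 B@2 C@2
Step 6: thread C executes C3 (x = y + 2). Shared: x=-4 y=-6. PCs: A@1 B@2 C@3
Step 7: thread A executes A2 (x = 1). Shared: x=1 y=-6. PCs: A@2 B@2 C@3
Step 8: thread A executes A3 (y = x). Shared: x=1 y=1. PCs: A@3 B@2 C@3
Step 9: thread A executes A4 (y = x). Shared: x=1 y=1. PCs: A@4 B@2 C@3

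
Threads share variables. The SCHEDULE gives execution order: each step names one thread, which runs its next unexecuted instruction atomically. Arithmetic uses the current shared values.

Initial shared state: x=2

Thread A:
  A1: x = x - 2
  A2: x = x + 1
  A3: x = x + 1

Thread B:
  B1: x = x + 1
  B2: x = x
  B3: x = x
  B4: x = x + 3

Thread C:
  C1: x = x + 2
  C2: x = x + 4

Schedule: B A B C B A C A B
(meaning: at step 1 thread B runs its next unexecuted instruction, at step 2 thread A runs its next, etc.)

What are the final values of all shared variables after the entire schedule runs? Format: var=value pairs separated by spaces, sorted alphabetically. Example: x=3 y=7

Answer: x=12

Derivation:
Step 1: thread B executes B1 (x = x + 1). Shared: x=3. PCs: A@0 B@1 C@0
Step 2: thread A executes A1 (x = x - 2). Shared: x=1. PCs: A@1 B@1 C@0
Step 3: thread B executes B2 (x = x). Shared: x=1. PCs: A@1 B@2 C@0
Step 4: thread C executes C1 (x = x + 2). Shared: x=3. PCs: A@1 B@2 C@1
Step 5: thread B executes B3 (x = x). Shared: x=3. PCs: A@1 B@3 C@1
Step 6: thread A executes A2 (x = x + 1). Shared: x=4. PCs: A@2 B@3 C@1
Step 7: thread C executes C2 (x = x + 4). Shared: x=8. PCs: A@2 B@3 C@2
Step 8: thread A executes A3 (x = x + 1). Shared: x=9. PCs: A@3 B@3 C@2
Step 9: thread B executes B4 (x = x + 3). Shared: x=12. PCs: A@3 B@4 C@2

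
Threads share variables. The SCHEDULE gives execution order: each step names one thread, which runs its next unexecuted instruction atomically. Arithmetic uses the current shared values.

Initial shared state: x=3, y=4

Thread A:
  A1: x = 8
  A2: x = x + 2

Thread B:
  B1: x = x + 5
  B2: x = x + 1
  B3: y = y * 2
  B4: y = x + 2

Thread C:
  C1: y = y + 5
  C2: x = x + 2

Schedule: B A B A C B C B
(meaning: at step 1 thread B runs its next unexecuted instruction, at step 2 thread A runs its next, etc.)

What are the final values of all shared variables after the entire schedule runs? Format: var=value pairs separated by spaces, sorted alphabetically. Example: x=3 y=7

Step 1: thread B executes B1 (x = x + 5). Shared: x=8 y=4. PCs: A@0 B@1 C@0
Step 2: thread A executes A1 (x = 8). Shared: x=8 y=4. PCs: A@1 B@1 C@0
Step 3: thread B executes B2 (x = x + 1). Shared: x=9 y=4. PCs: A@1 B@2 C@0
Step 4: thread A executes A2 (x = x + 2). Shared: x=11 y=4. PCs: A@2 B@2 C@0
Step 5: thread C executes C1 (y = y + 5). Shared: x=11 y=9. PCs: A@2 B@2 C@1
Step 6: thread B executes B3 (y = y * 2). Shared: x=11 y=18. PCs: A@2 B@3 C@1
Step 7: thread C executes C2 (x = x + 2). Shared: x=13 y=18. PCs: A@2 B@3 C@2
Step 8: thread B executes B4 (y = x + 2). Shared: x=13 y=15. PCs: A@2 B@4 C@2

Answer: x=13 y=15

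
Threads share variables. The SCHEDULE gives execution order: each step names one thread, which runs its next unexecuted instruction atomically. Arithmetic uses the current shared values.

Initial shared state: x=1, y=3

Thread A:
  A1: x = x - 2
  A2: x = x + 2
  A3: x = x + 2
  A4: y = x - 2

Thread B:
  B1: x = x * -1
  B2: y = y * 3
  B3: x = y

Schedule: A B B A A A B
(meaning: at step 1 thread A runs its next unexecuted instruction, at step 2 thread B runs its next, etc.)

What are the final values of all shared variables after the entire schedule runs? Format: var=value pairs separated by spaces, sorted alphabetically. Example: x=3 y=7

Step 1: thread A executes A1 (x = x - 2). Shared: x=-1 y=3. PCs: A@1 B@0
Step 2: thread B executes B1 (x = x * -1). Shared: x=1 y=3. PCs: A@1 B@1
Step 3: thread B executes B2 (y = y * 3). Shared: x=1 y=9. PCs: A@1 B@2
Step 4: thread A executes A2 (x = x + 2). Shared: x=3 y=9. PCs: A@2 B@2
Step 5: thread A executes A3 (x = x + 2). Shared: x=5 y=9. PCs: A@3 B@2
Step 6: thread A executes A4 (y = x - 2). Shared: x=5 y=3. PCs: A@4 B@2
Step 7: thread B executes B3 (x = y). Shared: x=3 y=3. PCs: A@4 B@3

Answer: x=3 y=3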